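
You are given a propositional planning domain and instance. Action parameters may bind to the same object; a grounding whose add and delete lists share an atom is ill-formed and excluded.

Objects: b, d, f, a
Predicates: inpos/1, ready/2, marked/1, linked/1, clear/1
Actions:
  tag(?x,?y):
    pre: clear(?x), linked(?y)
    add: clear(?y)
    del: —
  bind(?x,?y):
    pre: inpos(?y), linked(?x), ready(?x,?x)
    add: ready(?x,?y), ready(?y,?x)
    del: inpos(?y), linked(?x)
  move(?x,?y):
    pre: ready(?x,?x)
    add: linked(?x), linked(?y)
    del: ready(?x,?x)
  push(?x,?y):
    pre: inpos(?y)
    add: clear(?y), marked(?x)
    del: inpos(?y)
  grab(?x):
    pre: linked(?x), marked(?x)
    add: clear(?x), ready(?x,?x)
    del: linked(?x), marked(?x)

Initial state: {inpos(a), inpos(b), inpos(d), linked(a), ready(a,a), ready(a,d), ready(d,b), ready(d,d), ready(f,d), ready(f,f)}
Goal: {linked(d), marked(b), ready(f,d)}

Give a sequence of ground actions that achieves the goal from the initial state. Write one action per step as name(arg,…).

1. move(d,b)  →  {inpos(a), inpos(b), inpos(d), linked(a), linked(b), linked(d), ready(a,a), ready(a,d), ready(d,b), ready(f,d), ready(f,f)}
2. push(b,b)  →  {clear(b), inpos(a), inpos(d), linked(a), linked(b), linked(d), marked(b), ready(a,a), ready(a,d), ready(d,b), ready(f,d), ready(f,f)}

move(d,b); push(b,b)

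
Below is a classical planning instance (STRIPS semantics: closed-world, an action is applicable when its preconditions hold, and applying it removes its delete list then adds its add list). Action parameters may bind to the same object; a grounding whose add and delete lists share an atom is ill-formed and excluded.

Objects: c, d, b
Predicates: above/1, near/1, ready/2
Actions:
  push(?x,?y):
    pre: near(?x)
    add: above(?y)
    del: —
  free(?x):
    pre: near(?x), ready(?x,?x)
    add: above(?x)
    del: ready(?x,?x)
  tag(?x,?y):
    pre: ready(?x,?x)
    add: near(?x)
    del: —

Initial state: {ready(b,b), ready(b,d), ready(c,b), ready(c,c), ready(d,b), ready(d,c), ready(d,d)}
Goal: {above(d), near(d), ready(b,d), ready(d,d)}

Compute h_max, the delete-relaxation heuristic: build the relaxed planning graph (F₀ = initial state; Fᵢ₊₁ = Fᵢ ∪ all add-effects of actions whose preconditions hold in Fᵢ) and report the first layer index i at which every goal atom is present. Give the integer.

F0 = init (7 atoms)
F1 = F0 ∪ {near(b), near(c), near(d)}  (10 atoms)
F2 = F1 ∪ {above(b), above(c), above(d)}  (13 atoms)
goal ⊆ F2  ⇒  h_max = 2

2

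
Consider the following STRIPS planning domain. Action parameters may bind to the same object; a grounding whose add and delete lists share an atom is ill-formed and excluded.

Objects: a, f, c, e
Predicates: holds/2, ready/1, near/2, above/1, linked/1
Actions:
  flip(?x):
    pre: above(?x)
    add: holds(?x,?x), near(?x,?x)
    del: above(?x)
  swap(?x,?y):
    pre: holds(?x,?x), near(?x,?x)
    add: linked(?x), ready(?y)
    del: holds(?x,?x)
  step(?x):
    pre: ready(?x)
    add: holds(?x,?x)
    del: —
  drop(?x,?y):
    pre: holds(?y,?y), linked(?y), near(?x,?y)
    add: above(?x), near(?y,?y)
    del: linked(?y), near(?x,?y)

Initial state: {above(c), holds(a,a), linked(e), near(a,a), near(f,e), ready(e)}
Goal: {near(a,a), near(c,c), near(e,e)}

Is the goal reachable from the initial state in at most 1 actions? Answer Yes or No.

1. flip(c)  →  {holds(a,a), holds(c,c), linked(e), near(a,a), near(c,c), near(f,e), ready(e)}
2. step(e)  →  {holds(a,a), holds(c,c), holds(e,e), linked(e), near(a,a), near(c,c), near(f,e), ready(e)}
3. drop(f,e)  →  {above(f), holds(a,a), holds(c,c), holds(e,e), near(a,a), near(c,c), near(e,e), ready(e)}
optimal plan length = 3; 3 > 1

No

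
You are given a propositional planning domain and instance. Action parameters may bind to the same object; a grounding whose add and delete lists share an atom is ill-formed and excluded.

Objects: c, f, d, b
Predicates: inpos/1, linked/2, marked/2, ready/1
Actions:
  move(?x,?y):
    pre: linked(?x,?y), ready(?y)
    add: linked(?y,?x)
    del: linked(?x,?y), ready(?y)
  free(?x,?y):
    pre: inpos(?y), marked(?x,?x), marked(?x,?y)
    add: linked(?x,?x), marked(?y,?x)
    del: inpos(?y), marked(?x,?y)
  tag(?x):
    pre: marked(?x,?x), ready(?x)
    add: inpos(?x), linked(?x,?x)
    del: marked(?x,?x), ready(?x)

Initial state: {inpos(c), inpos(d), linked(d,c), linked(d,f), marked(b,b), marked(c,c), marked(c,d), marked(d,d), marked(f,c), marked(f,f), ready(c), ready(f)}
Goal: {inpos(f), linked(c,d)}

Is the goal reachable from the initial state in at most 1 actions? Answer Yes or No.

No

1. move(d,c)  →  {inpos(c), inpos(d), linked(c,d), linked(d,f), marked(b,b), marked(c,c), marked(c,d), marked(d,d), marked(f,c), marked(f,f), ready(f)}
2. tag(f)  →  {inpos(c), inpos(d), inpos(f), linked(c,d), linked(d,f), linked(f,f), marked(b,b), marked(c,c), marked(c,d), marked(d,d), marked(f,c)}
optimal plan length = 2; 2 > 1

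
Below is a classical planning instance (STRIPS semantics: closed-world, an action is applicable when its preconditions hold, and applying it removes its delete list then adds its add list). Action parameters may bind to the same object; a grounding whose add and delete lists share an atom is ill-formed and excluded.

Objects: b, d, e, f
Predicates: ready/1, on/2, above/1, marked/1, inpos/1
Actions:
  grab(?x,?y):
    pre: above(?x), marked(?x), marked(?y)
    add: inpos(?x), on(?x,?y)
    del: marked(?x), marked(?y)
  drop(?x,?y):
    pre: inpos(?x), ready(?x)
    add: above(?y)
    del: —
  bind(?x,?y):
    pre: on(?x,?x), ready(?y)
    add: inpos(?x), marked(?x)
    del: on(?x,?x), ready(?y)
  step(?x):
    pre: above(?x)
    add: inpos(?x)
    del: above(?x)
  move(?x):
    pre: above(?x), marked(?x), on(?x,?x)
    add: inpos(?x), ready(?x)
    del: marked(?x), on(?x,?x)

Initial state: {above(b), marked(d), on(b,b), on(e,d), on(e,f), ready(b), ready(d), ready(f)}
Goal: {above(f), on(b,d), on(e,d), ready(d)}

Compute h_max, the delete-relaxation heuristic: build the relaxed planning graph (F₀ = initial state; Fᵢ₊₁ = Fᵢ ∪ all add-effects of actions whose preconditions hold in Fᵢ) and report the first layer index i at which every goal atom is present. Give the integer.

F0 = init (8 atoms)
F1 = F0 ∪ {inpos(b), marked(b)}  (10 atoms)
F2 = F1 ∪ {above(d), above(e), above(f), on(b,d)}  (14 atoms)
goal ⊆ F2  ⇒  h_max = 2

2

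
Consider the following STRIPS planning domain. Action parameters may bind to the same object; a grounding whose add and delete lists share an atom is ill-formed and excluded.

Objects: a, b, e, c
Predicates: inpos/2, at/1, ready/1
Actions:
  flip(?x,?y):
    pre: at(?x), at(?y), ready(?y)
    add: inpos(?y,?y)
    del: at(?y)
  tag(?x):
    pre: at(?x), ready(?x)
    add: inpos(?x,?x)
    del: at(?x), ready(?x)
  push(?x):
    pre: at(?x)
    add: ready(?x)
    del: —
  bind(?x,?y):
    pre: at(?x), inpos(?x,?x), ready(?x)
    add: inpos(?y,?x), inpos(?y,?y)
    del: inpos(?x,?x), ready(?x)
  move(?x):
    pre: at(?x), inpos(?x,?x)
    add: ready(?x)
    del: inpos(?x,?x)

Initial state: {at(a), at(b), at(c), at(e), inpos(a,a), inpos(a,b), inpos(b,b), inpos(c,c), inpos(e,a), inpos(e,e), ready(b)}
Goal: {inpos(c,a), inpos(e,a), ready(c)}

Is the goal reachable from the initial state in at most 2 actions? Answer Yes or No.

No

1. push(a)  →  {at(a), at(b), at(c), at(e), inpos(a,a), inpos(a,b), inpos(b,b), inpos(c,c), inpos(e,a), inpos(e,e), ready(a), ready(b)}
2. push(c)  →  {at(a), at(b), at(c), at(e), inpos(a,a), inpos(a,b), inpos(b,b), inpos(c,c), inpos(e,a), inpos(e,e), ready(a), ready(b), ready(c)}
3. bind(a,c)  →  {at(a), at(b), at(c), at(e), inpos(a,b), inpos(b,b), inpos(c,a), inpos(c,c), inpos(e,a), inpos(e,e), ready(b), ready(c)}
optimal plan length = 3; 3 > 2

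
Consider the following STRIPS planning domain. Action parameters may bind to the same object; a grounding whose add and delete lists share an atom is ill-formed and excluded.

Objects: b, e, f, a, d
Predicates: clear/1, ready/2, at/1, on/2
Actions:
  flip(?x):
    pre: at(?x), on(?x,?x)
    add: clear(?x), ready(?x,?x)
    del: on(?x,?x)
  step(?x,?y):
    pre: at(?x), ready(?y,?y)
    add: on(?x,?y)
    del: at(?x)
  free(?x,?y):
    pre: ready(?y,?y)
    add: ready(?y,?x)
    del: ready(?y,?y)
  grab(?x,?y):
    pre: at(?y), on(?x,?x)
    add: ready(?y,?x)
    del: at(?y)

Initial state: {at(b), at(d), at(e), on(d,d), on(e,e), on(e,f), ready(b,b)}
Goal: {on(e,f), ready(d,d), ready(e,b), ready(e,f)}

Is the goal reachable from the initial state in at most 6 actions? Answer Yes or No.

1. flip(e)  →  {at(b), at(d), at(e), clear(e), on(d,d), on(e,f), ready(b,b), ready(e,e)}
2. flip(d)  →  {at(b), at(d), at(e), clear(d), clear(e), on(e,f), ready(b,b), ready(d,d), ready(e,e)}
3. step(b,b)  →  {at(d), at(e), clear(d), clear(e), on(b,b), on(e,f), ready(b,b), ready(d,d), ready(e,e)}
4. free(f,e)  →  {at(d), at(e), clear(d), clear(e), on(b,b), on(e,f), ready(b,b), ready(d,d), ready(e,f)}
5. grab(b,e)  →  {at(d), clear(d), clear(e), on(b,b), on(e,f), ready(b,b), ready(d,d), ready(e,b), ready(e,f)}
optimal plan length = 5; 5 ≤ 6

Yes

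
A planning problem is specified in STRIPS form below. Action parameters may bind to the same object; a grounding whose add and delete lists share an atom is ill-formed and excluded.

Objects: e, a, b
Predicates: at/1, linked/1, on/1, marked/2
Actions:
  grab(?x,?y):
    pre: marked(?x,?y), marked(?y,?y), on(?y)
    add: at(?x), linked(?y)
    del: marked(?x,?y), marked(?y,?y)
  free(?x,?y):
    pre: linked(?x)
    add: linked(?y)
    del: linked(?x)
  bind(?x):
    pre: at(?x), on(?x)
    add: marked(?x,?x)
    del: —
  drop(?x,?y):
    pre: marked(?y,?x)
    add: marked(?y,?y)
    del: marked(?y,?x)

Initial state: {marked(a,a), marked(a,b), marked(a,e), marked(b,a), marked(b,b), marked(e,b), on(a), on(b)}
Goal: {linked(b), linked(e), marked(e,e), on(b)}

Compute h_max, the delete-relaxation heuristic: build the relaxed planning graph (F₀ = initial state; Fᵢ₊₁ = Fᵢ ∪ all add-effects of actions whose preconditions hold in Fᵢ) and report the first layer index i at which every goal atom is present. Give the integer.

F0 = init (8 atoms)
F1 = F0 ∪ {at(a), at(b), at(e), linked(a), linked(b), marked(e,e)}  (14 atoms)
F2 = F1 ∪ {linked(e)}  (15 atoms)
goal ⊆ F2  ⇒  h_max = 2

2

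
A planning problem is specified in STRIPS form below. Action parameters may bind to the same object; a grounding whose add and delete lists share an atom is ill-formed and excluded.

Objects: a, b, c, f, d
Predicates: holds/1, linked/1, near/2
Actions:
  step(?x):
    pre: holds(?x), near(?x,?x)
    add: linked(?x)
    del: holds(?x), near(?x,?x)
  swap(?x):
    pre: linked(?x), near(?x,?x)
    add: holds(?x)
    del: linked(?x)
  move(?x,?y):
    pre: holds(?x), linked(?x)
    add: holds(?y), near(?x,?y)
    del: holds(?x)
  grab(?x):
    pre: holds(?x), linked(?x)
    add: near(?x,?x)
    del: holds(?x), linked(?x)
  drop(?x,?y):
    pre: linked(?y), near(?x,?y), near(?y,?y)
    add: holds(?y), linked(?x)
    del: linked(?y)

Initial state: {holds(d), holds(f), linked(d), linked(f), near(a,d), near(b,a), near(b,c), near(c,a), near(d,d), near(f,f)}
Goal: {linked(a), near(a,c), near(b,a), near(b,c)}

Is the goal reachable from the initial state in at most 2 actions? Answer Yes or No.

1. move(f,a)  →  {holds(a), holds(d), linked(d), linked(f), near(a,d), near(b,a), near(b,c), near(c,a), near(d,d), near(f,a), near(f,f)}
2. drop(a,d)  →  {holds(a), holds(d), linked(a), linked(f), near(a,d), near(b,a), near(b,c), near(c,a), near(d,d), near(f,a), near(f,f)}
3. move(a,c)  →  {holds(c), holds(d), linked(a), linked(f), near(a,c), near(a,d), near(b,a), near(b,c), near(c,a), near(d,d), near(f,a), near(f,f)}
optimal plan length = 3; 3 > 2

No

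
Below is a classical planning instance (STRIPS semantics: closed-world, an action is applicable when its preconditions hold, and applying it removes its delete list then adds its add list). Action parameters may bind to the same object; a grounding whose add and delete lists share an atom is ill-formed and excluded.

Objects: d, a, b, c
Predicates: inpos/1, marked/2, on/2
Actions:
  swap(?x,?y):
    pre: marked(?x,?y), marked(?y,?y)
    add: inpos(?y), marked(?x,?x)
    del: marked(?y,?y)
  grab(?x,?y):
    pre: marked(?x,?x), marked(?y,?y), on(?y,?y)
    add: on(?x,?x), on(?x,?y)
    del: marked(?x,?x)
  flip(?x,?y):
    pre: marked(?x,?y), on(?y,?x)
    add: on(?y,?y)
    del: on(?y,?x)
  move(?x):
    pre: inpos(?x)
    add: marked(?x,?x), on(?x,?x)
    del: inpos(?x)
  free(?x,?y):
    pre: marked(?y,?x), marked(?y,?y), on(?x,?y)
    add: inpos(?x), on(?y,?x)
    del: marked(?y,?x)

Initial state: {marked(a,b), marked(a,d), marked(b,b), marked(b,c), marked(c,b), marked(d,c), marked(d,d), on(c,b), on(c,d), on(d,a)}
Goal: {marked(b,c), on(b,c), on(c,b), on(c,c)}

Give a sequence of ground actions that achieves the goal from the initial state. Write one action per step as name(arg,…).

1. free(c,d)  →  {inpos(c), marked(a,b), marked(a,d), marked(b,b), marked(b,c), marked(c,b), marked(d,d), on(c,b), on(c,d), on(d,a), on(d,c)}
2. move(c)  →  {marked(a,b), marked(a,d), marked(b,b), marked(b,c), marked(c,b), marked(c,c), marked(d,d), on(c,b), on(c,c), on(c,d), on(d,a), on(d,c)}
3. grab(b,c)  →  {marked(a,b), marked(a,d), marked(b,c), marked(c,b), marked(c,c), marked(d,d), on(b,b), on(b,c), on(c,b), on(c,c), on(c,d), on(d,a), on(d,c)}

free(c,d); move(c); grab(b,c)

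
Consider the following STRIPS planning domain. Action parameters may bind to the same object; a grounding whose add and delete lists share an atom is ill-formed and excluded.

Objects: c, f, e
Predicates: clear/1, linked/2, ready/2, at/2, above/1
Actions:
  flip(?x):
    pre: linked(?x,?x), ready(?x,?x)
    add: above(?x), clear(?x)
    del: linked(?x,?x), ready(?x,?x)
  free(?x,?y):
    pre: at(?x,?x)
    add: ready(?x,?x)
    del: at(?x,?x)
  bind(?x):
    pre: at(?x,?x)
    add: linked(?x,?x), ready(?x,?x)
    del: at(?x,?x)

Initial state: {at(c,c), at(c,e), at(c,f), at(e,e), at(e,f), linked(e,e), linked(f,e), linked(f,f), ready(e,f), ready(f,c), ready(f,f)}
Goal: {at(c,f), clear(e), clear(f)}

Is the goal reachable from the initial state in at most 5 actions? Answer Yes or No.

1. flip(f)  →  {above(f), at(c,c), at(c,e), at(c,f), at(e,e), at(e,f), clear(f), linked(e,e), linked(f,e), ready(e,f), ready(f,c)}
2. free(e,c)  →  {above(f), at(c,c), at(c,e), at(c,f), at(e,f), clear(f), linked(e,e), linked(f,e), ready(e,e), ready(e,f), ready(f,c)}
3. flip(e)  →  {above(e), above(f), at(c,c), at(c,e), at(c,f), at(e,f), clear(e), clear(f), linked(f,e), ready(e,f), ready(f,c)}
optimal plan length = 3; 3 ≤ 5

Yes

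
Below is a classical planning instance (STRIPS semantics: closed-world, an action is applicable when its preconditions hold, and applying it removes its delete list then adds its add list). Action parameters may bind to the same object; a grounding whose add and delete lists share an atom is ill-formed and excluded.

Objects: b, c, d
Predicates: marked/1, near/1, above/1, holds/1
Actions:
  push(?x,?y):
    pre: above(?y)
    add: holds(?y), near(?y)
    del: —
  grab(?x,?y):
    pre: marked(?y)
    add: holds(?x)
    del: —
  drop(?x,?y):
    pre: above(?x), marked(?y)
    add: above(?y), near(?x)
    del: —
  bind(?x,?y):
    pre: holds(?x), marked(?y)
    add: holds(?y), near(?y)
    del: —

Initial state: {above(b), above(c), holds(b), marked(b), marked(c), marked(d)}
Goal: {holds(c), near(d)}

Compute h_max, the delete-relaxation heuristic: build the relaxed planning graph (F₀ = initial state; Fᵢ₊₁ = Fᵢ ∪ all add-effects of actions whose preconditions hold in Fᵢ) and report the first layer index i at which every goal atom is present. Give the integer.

1

F0 = init (6 atoms)
F1 = F0 ∪ {above(d), holds(c), holds(d), near(b), near(c), near(d)}  (12 atoms)
goal ⊆ F1  ⇒  h_max = 1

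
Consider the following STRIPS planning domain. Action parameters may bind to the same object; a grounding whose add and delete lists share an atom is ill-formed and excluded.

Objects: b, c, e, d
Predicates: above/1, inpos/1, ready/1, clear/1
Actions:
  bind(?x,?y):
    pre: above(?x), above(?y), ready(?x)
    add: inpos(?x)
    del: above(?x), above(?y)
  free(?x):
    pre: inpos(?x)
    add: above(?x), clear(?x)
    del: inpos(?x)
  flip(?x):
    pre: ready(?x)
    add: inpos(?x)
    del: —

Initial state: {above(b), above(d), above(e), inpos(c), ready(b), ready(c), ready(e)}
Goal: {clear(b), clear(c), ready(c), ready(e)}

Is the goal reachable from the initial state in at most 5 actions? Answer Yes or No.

1. bind(b,b)  →  {above(d), above(e), inpos(b), inpos(c), ready(b), ready(c), ready(e)}
2. free(b)  →  {above(b), above(d), above(e), clear(b), inpos(c), ready(b), ready(c), ready(e)}
3. free(c)  →  {above(b), above(c), above(d), above(e), clear(b), clear(c), ready(b), ready(c), ready(e)}
optimal plan length = 3; 3 ≤ 5

Yes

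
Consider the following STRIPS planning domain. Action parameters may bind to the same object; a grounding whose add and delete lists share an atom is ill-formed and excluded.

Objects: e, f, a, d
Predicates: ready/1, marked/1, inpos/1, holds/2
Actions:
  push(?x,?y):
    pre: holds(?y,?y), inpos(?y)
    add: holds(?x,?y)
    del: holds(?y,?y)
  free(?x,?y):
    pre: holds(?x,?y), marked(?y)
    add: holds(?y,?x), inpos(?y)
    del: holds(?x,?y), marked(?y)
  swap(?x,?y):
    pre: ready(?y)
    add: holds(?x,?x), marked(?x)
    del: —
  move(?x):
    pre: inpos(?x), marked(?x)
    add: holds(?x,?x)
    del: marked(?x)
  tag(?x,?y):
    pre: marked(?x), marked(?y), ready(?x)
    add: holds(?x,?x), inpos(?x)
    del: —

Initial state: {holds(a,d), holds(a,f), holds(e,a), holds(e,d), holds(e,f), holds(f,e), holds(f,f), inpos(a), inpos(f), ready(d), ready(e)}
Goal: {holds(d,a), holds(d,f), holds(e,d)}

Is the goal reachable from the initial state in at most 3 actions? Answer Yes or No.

Yes

1. push(d,f)  →  {holds(a,d), holds(a,f), holds(d,f), holds(e,a), holds(e,d), holds(e,f), holds(f,e), inpos(a), inpos(f), ready(d), ready(e)}
2. swap(a,e)  →  {holds(a,a), holds(a,d), holds(a,f), holds(d,f), holds(e,a), holds(e,d), holds(e,f), holds(f,e), inpos(a), inpos(f), marked(a), ready(d), ready(e)}
3. push(d,a)  →  {holds(a,d), holds(a,f), holds(d,a), holds(d,f), holds(e,a), holds(e,d), holds(e,f), holds(f,e), inpos(a), inpos(f), marked(a), ready(d), ready(e)}
optimal plan length = 3; 3 ≤ 3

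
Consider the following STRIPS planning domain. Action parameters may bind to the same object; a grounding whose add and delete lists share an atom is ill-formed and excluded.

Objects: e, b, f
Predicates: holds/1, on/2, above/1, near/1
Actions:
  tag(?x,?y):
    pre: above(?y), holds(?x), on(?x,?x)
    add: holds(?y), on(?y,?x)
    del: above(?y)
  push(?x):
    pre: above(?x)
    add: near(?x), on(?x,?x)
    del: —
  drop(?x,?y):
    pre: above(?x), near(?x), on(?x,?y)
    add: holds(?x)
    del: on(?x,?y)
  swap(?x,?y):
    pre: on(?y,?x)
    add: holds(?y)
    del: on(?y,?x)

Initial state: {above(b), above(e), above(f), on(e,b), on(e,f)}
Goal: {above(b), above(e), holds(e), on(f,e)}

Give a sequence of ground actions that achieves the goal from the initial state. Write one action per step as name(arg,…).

push(e); drop(e,b); tag(e,f)

1. push(e)  →  {above(b), above(e), above(f), near(e), on(e,b), on(e,e), on(e,f)}
2. drop(e,b)  →  {above(b), above(e), above(f), holds(e), near(e), on(e,e), on(e,f)}
3. tag(e,f)  →  {above(b), above(e), holds(e), holds(f), near(e), on(e,e), on(e,f), on(f,e)}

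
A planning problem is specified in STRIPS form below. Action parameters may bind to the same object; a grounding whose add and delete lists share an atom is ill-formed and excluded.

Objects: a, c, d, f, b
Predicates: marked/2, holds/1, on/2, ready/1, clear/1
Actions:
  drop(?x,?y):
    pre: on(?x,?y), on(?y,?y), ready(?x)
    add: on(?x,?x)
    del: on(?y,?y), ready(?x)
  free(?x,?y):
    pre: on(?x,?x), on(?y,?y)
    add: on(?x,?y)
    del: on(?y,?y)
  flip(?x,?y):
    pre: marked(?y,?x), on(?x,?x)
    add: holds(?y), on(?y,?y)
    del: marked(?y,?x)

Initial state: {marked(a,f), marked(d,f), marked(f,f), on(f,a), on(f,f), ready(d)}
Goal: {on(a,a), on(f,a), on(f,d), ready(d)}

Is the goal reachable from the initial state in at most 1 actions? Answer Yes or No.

1. flip(f,a)  →  {holds(a), marked(d,f), marked(f,f), on(a,a), on(f,a), on(f,f), ready(d)}
2. flip(f,d)  →  {holds(a), holds(d), marked(f,f), on(a,a), on(d,d), on(f,a), on(f,f), ready(d)}
3. free(f,d)  →  {holds(a), holds(d), marked(f,f), on(a,a), on(f,a), on(f,d), on(f,f), ready(d)}
optimal plan length = 3; 3 > 1

No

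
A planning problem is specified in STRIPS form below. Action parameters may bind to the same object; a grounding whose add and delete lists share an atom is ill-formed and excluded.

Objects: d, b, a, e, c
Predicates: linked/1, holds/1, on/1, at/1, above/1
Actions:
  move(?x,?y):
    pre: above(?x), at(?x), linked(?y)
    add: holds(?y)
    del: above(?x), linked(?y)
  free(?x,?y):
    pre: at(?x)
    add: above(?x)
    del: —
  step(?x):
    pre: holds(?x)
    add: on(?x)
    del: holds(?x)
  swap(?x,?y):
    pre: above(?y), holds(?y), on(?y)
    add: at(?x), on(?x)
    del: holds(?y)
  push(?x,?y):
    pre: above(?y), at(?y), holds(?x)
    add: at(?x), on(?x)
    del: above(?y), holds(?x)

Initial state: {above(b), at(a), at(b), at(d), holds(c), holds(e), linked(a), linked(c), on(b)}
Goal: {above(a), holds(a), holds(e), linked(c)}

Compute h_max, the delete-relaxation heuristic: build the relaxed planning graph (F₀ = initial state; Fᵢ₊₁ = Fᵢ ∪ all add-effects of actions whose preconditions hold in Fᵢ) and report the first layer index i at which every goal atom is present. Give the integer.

F0 = init (9 atoms)
F1 = F0 ∪ {above(a), above(d), at(c), at(e), holds(a), on(c), on(e)}  (16 atoms)
goal ⊆ F1  ⇒  h_max = 1

1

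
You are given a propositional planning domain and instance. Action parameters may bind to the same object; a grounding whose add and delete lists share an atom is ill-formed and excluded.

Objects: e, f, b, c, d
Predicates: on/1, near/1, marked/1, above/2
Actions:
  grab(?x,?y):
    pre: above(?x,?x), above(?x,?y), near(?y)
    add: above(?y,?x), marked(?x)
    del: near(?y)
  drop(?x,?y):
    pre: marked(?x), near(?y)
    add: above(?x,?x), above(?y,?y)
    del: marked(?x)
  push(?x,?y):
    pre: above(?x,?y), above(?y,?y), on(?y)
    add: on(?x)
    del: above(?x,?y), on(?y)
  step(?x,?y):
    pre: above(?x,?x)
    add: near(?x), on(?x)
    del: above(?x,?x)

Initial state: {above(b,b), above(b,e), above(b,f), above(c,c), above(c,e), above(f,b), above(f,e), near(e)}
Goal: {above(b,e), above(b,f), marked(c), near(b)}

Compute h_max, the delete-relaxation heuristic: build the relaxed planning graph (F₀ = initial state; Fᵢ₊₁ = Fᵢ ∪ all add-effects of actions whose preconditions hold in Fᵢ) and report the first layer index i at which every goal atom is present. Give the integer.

1

F0 = init (8 atoms)
F1 = F0 ∪ {above(e,b), above(e,c), marked(b), marked(c), near(b), near(c), on(b), on(c)}  (16 atoms)
goal ⊆ F1  ⇒  h_max = 1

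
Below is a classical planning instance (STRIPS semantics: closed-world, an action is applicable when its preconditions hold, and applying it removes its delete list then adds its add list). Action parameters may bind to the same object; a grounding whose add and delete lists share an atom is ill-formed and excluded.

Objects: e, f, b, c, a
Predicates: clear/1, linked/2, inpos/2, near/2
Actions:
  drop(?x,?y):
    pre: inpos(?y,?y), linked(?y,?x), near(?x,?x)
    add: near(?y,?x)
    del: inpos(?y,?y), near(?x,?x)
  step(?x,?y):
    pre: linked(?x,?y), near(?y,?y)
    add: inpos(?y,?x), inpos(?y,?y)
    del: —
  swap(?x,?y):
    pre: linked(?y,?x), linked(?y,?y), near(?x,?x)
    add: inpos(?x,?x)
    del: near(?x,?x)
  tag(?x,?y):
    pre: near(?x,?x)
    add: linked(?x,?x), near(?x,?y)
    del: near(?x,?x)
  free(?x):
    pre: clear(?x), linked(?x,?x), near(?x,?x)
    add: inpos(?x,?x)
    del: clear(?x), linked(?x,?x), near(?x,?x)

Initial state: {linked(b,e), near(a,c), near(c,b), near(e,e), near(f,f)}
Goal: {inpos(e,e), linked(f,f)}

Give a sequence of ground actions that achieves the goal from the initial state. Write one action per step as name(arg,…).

step(b,e); tag(f,e)

1. step(b,e)  →  {inpos(e,b), inpos(e,e), linked(b,e), near(a,c), near(c,b), near(e,e), near(f,f)}
2. tag(f,e)  →  {inpos(e,b), inpos(e,e), linked(b,e), linked(f,f), near(a,c), near(c,b), near(e,e), near(f,e)}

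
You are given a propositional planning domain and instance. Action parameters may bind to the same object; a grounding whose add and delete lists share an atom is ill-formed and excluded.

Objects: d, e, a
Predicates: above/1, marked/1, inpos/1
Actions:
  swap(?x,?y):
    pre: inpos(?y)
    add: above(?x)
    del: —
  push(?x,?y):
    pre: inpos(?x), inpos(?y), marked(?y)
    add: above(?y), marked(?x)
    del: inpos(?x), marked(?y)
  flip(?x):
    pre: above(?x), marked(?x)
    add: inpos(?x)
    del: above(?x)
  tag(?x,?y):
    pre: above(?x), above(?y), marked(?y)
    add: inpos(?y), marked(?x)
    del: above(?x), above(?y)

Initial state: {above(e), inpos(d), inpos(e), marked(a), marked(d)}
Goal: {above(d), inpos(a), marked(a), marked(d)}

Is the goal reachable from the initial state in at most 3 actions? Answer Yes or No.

Yes

1. swap(d,d)  →  {above(d), above(e), inpos(d), inpos(e), marked(a), marked(d)}
2. swap(a,d)  →  {above(a), above(d), above(e), inpos(d), inpos(e), marked(a), marked(d)}
3. flip(a)  →  {above(d), above(e), inpos(a), inpos(d), inpos(e), marked(a), marked(d)}
optimal plan length = 3; 3 ≤ 3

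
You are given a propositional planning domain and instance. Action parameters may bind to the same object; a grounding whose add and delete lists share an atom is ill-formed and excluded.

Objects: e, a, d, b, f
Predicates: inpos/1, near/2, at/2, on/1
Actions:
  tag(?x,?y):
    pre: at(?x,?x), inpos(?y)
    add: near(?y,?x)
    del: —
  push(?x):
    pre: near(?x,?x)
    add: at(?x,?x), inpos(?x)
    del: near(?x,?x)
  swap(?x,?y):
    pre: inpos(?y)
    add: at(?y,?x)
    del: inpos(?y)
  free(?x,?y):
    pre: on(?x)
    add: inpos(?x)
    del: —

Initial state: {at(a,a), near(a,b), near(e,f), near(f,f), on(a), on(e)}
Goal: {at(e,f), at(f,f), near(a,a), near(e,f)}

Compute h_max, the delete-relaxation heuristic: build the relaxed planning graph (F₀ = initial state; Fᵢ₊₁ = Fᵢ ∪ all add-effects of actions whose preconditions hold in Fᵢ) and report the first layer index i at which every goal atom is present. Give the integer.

F0 = init (6 atoms)
F1 = F0 ∪ {at(f,f), inpos(a), inpos(e), inpos(f)}  (10 atoms)
F2 = F1 ∪ {at(a,b), at(a,d), at(a,e), at(a,f), at(e,a), at(e,b), at(e,d), at(e,e), at(e,f), at(f,a), at(f,b), at(f,d), at(f,e), near(a,a), near(a,f), near(e,a), near(f,a)}  (27 atoms)
goal ⊆ F2  ⇒  h_max = 2

2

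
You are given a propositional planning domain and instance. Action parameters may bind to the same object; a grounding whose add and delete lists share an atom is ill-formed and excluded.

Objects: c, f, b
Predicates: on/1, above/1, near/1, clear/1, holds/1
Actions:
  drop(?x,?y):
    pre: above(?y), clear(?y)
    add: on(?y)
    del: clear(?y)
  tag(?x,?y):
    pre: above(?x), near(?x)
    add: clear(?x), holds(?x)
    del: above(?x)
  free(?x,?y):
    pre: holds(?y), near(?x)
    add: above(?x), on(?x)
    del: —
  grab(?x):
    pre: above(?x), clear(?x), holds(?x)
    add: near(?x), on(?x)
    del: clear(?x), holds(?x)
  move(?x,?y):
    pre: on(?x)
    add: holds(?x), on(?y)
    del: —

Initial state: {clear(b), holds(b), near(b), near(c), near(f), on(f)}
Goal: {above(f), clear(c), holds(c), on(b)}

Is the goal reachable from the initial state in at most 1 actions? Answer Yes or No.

No

1. free(c,b)  →  {above(c), clear(b), holds(b), near(b), near(c), near(f), on(c), on(f)}
2. tag(c,c)  →  {clear(b), clear(c), holds(b), holds(c), near(b), near(c), near(f), on(c), on(f)}
3. free(f,c)  →  {above(f), clear(b), clear(c), holds(b), holds(c), near(b), near(c), near(f), on(c), on(f)}
4. free(b,c)  →  {above(b), above(f), clear(b), clear(c), holds(b), holds(c), near(b), near(c), near(f), on(b), on(c), on(f)}
optimal plan length = 4; 4 > 1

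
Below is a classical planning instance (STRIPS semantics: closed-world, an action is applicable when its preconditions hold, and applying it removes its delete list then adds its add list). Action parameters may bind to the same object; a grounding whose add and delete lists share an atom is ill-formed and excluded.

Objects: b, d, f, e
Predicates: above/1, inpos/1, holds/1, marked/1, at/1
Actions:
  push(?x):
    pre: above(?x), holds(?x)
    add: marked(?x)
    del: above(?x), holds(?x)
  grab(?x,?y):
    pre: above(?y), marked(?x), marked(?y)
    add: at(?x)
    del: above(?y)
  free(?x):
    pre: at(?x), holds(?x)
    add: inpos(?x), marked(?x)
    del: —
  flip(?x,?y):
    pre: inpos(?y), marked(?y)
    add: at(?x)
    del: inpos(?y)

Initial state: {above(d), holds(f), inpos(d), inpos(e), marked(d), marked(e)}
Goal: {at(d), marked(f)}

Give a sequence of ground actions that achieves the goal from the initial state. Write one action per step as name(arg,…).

1. grab(d,d)  →  {at(d), holds(f), inpos(d), inpos(e), marked(d), marked(e)}
2. flip(f,d)  →  {at(d), at(f), holds(f), inpos(e), marked(d), marked(e)}
3. free(f)  →  {at(d), at(f), holds(f), inpos(e), inpos(f), marked(d), marked(e), marked(f)}

grab(d,d); flip(f,d); free(f)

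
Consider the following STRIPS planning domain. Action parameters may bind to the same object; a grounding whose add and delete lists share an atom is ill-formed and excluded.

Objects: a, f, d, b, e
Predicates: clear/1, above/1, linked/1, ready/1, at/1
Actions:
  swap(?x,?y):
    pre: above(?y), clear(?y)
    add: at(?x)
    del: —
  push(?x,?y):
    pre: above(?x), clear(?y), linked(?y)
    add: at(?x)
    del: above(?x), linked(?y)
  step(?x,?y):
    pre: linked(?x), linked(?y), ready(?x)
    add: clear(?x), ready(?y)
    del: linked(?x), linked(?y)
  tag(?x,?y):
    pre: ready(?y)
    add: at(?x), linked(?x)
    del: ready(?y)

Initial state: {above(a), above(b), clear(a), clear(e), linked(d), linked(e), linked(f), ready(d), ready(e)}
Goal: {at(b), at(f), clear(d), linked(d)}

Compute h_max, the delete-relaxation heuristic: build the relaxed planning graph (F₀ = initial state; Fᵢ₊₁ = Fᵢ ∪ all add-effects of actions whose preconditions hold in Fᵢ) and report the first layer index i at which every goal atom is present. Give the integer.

1

F0 = init (9 atoms)
F1 = F0 ∪ {at(a), at(b), at(d), at(e), at(f), clear(d), linked(a), linked(b), ready(f)}  (18 atoms)
goal ⊆ F1  ⇒  h_max = 1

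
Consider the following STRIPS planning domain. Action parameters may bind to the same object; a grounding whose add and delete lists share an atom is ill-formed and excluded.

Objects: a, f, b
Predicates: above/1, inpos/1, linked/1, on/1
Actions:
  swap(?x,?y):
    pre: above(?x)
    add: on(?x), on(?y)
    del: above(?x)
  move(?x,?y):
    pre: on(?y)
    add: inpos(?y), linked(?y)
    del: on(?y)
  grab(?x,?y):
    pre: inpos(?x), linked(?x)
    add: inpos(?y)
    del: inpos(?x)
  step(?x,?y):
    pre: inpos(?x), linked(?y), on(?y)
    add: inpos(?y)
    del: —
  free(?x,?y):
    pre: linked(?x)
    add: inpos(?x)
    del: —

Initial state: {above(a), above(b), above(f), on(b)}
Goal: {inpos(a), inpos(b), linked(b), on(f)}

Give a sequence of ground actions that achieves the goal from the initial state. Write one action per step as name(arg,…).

1. swap(a,f)  →  {above(b), above(f), on(a), on(b), on(f)}
2. move(a,a)  →  {above(b), above(f), inpos(a), linked(a), on(b), on(f)}
3. move(a,b)  →  {above(b), above(f), inpos(a), inpos(b), linked(a), linked(b), on(f)}

swap(a,f); move(a,a); move(a,b)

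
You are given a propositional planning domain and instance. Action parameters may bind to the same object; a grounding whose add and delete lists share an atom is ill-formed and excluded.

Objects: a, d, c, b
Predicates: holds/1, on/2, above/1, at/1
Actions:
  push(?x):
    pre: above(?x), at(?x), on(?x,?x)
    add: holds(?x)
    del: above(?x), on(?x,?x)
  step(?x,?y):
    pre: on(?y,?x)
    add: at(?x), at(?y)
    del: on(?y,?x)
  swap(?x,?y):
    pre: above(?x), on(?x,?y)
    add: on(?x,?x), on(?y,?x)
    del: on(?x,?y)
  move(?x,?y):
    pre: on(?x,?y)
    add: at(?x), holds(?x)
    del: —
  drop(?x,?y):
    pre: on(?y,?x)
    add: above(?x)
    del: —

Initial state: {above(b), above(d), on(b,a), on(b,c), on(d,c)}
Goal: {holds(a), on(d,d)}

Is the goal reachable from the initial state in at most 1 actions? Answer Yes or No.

No

1. swap(d,c)  →  {above(b), above(d), on(b,a), on(b,c), on(c,d), on(d,d)}
2. swap(b,a)  →  {above(b), above(d), on(a,b), on(b,b), on(b,c), on(c,d), on(d,d)}
3. move(a,b)  →  {above(b), above(d), at(a), holds(a), on(a,b), on(b,b), on(b,c), on(c,d), on(d,d)}
optimal plan length = 3; 3 > 1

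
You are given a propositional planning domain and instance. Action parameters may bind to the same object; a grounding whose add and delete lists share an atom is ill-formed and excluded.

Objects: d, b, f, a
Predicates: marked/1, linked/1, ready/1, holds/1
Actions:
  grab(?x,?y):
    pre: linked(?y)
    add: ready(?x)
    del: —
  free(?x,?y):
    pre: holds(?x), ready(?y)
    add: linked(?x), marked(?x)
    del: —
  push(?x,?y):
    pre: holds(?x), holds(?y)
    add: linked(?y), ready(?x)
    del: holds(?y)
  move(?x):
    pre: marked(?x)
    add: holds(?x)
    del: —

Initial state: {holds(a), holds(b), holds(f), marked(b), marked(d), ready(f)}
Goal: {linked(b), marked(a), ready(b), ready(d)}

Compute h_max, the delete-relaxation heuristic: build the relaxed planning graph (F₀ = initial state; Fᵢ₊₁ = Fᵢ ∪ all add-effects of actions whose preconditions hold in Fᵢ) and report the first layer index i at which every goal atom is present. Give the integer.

2

F0 = init (6 atoms)
F1 = F0 ∪ {holds(d), linked(a), linked(b), linked(f), marked(a), marked(f), ready(a), ready(b)}  (14 atoms)
F2 = F1 ∪ {linked(d), ready(d)}  (16 atoms)
goal ⊆ F2  ⇒  h_max = 2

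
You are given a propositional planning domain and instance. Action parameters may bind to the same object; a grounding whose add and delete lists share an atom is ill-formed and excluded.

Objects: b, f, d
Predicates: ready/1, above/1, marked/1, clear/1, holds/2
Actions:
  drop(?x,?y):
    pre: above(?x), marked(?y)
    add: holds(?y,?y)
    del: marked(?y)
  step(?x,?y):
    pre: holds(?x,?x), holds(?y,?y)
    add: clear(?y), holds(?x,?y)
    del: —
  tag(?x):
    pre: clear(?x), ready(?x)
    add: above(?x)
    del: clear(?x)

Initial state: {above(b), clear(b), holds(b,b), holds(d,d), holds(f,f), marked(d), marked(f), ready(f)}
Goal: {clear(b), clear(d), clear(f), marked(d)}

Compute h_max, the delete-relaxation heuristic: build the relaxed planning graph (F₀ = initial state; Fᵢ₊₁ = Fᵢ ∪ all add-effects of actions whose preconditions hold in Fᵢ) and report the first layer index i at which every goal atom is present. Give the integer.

F0 = init (8 atoms)
F1 = F0 ∪ {clear(d), clear(f), holds(b,d), holds(b,f), holds(d,b), holds(d,f), holds(f,b), holds(f,d)}  (16 atoms)
goal ⊆ F1  ⇒  h_max = 1

1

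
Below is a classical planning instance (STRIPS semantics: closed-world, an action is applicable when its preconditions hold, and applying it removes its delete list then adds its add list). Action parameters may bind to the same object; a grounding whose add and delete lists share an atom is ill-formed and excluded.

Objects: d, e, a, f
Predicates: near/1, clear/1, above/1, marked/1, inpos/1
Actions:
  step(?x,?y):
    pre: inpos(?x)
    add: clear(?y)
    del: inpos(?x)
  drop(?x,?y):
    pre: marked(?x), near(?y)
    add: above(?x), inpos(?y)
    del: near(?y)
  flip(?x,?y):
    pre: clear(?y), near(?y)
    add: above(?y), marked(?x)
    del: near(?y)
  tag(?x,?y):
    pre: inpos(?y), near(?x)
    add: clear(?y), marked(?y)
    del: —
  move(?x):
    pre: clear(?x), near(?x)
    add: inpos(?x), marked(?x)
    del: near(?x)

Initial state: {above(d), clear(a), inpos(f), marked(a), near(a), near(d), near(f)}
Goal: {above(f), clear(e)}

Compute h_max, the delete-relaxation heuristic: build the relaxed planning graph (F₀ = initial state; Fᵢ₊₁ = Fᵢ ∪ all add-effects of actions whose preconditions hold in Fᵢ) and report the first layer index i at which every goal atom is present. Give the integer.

2

F0 = init (7 atoms)
F1 = F0 ∪ {above(a), clear(d), clear(e), clear(f), inpos(a), inpos(d), marked(d), marked(e), marked(f)}  (16 atoms)
F2 = F1 ∪ {above(e), above(f)}  (18 atoms)
goal ⊆ F2  ⇒  h_max = 2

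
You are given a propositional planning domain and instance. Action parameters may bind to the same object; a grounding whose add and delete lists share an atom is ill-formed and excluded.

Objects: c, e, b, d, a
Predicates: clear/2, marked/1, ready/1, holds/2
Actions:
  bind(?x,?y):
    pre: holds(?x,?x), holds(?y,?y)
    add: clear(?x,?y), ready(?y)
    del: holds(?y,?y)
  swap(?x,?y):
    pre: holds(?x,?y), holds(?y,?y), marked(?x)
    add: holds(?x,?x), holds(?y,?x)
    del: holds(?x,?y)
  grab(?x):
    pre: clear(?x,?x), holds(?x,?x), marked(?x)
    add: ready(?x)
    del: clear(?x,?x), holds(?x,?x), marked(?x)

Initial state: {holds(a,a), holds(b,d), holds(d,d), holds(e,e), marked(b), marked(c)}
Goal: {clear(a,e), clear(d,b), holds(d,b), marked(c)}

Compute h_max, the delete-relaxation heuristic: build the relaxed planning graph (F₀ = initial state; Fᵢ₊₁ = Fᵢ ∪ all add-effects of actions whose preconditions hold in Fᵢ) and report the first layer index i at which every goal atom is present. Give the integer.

2

F0 = init (6 atoms)
F1 = F0 ∪ {clear(a,a), clear(a,d), clear(a,e), clear(d,a), clear(d,d), clear(d,e), clear(e,a), clear(e,d), clear(e,e), holds(b,b), holds(d,b), ready(a), ready(d), ready(e)}  (20 atoms)
F2 = F1 ∪ {clear(a,b), clear(b,a), clear(b,b), clear(b,d), clear(b,e), clear(d,b), clear(e,b), ready(b)}  (28 atoms)
goal ⊆ F2  ⇒  h_max = 2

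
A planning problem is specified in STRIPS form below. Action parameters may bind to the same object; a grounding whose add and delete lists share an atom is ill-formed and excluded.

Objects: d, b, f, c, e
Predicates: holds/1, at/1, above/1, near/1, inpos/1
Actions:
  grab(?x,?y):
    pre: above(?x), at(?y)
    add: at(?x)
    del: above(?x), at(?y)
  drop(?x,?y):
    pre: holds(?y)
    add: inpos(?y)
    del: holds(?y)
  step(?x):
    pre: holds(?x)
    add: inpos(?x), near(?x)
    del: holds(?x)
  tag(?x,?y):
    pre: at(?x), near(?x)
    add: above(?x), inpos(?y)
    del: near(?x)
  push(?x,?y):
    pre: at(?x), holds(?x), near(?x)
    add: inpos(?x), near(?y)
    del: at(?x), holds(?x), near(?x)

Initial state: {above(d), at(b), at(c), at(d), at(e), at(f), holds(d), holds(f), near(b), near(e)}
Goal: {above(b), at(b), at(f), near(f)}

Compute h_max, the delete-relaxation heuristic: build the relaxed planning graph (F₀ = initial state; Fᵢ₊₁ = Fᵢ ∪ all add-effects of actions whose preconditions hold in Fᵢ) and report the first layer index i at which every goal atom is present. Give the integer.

F0 = init (10 atoms)
F1 = F0 ∪ {above(b), above(e), inpos(b), inpos(c), inpos(d), inpos(e), inpos(f), near(d), near(f)}  (19 atoms)
goal ⊆ F1  ⇒  h_max = 1

1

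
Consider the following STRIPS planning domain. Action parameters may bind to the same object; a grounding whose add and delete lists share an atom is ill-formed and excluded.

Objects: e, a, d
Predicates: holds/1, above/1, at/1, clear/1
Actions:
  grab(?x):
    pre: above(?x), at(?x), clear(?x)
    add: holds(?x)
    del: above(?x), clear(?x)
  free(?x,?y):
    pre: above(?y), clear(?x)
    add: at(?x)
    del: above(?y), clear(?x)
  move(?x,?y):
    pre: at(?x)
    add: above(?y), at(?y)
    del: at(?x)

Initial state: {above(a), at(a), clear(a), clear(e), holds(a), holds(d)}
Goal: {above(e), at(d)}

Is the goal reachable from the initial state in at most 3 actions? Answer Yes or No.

Yes

1. move(a,e)  →  {above(a), above(e), at(e), clear(a), clear(e), holds(a), holds(d)}
2. move(e,d)  →  {above(a), above(d), above(e), at(d), clear(a), clear(e), holds(a), holds(d)}
optimal plan length = 2; 2 ≤ 3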